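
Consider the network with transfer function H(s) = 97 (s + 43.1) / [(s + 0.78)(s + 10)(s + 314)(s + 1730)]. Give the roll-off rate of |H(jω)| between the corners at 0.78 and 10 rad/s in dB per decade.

-20 dB/decade

In this band the factors already past their corner are: pole at 0.78; net slope = -20 dB/decade.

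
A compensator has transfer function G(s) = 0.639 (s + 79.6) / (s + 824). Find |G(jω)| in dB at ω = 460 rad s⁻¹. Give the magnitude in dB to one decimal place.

|j460 + 79.6| = √(460² + 79.6²) = 466.8
|j460 + 824| = √(460² + 824²) = 943.7
|G(j460)| = 0.639 × 466.8 / 943.7 = 0.3161
20 log₁₀(0.3161) = -10.00 dB

-10.0 dB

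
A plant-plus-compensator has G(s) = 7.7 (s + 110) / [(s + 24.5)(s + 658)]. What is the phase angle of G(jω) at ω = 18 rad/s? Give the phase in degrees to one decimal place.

-28.6 deg

∠(j18 + 110) = arctan(18/110) = 9.29°
∠(j18 + 24.5) = arctan(18/24.5) = 36.30°
∠(j18 + 658) = arctan(18/658) = 1.57°
∠G(j18) = 9.29° − (36.30° + 1.57°) = -28.58°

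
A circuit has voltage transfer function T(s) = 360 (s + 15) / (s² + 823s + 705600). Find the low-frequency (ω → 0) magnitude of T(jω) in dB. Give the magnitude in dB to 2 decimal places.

T(0) = 360 × 15 / 705600 = 0.0076531
20 log₁₀(0.0076531) = -42.323 dB

-42.32 dB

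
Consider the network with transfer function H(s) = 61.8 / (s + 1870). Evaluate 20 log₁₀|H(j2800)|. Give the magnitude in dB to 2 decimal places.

-34.73 dB

|j2800 + 1870| = √(2800² + 1870²) = 3367
|H(j2800)| = 61.8 / 3367 = 0.018354
20 log₁₀(0.018354) = -34.725 dB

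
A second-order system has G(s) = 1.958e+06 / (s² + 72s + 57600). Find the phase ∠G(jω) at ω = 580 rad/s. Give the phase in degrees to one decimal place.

-171.5°

∠[(j580)² + 72(j580) + 57600] = ∠[-2.788e+05 + j41760] = 171.48°
∠G(j580) = −171.48° = -171.48°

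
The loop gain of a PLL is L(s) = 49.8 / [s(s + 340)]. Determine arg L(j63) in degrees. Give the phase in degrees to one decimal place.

-100.5°

∠(j63 + 340) = arctan(63/340) = 10.50°
∠(j63) = 90.00°
∠L(j63) = − (10.50° + 90.00°) = -100.50°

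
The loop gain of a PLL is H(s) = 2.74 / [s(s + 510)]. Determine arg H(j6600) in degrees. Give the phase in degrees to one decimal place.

∠(j6600 + 510) = arctan(6600/510) = 85.58°
∠(j6600) = 90.00°
∠H(j6600) = − (85.58° + 90.00°) = -175.58°

-175.6°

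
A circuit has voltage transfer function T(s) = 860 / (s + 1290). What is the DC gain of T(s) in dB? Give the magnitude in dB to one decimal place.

T(0) = 860 / 1290 = 0.66667
20 log₁₀(0.66667) = -3.52 dB

-3.5 dB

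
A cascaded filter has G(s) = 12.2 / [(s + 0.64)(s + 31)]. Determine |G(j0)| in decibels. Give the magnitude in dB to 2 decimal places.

-4.22 dB

G(0) = 12.2 / (0.64 × 31) = 0.61492
20 log₁₀(0.61492) = -4.224 dB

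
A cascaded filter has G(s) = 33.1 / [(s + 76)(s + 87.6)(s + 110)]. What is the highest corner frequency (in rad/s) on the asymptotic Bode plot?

110 rad/s

Break frequencies occur at each pole and zero magnitude: 76 rad/s, 87.6 rad/s, 110 rad/s.
The highest is 110 rad/s.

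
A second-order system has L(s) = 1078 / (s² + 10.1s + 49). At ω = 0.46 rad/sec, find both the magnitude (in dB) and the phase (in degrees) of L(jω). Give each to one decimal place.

|L| = 26.8 dB, ∠L = -5.4°

|(j0.46)² + 10.1(j0.46) + 49| = |48.788 + j4.646| = 49.01
|L(j0.46)| = 1078 / 49.01 = 21.996
20 log₁₀(21.996) = 26.85 dB
∠[(j0.46)² + 10.1(j0.46) + 49] = ∠[48.788 + j4.646] = 5.44°
∠L(j0.46) = −5.44° = -5.44°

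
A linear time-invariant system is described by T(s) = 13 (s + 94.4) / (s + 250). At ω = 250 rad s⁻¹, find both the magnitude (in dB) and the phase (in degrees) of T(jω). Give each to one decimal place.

|j250 + 94.4| = √(250² + 94.4²) = 267.2
|j250 + 250| = √(250² + 250²) = 353.6
|T(j250)| = 13 × 267.2 / 353.6 = 9.8259
20 log₁₀(9.8259) = 19.85 dB
∠(j250 + 94.4) = arctan(250/94.4) = 69.31°
∠(j250 + 250) = arctan(250/250) = 45.00°
∠T(j250) = 69.31° − 45.00° = 24.31°

|T| = 19.8 dB, ∠T = 24.3°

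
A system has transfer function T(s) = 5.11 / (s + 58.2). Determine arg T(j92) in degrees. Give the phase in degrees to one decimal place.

∠(j92 + 58.2) = arctan(92/58.2) = 57.68°
∠T(j92) = −57.68° = -57.68°

-57.7°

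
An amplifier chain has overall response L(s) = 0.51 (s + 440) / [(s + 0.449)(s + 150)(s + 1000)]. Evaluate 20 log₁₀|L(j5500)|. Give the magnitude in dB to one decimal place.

-155.6 dB

|j5500 + 440| = √(5500² + 440²) = 5518
|j5500 + 0.449| = √(5500² + 0.449²) = 5500
|j5500 + 150| = √(5500² + 150²) = 5502
|j5500 + 1000| = √(5500² + 1000²) = 5590
|L(j5500)| = 0.51 × 5518 / (5500 × 5502 × 5590) = 1.6634e-08
20 log₁₀(1.6634e-08) = -155.58 dB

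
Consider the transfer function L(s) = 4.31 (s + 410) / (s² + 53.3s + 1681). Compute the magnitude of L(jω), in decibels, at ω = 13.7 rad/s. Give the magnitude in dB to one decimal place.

0.5 dB

|j13.7 + 410| = √(13.7² + 410²) = 410.2
|(j13.7)² + 53.3(j13.7) + 1681| = |1493.3 + j730.21| = 1662
|L(j13.7)| = 4.31 × 410.2 / 1662 = 1.0637
20 log₁₀(1.0637) = 0.54 dB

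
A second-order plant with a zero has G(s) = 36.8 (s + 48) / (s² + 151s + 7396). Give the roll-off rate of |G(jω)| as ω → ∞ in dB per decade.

With 1 zero and 2 poles, the high-frequency asymptotic slope is 20 × (1 − 2) = -20 dB/decade.

-20 dB/decade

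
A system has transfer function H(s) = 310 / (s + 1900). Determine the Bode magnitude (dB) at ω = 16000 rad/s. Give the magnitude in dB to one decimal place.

|j16000 + 1900| = √(16000² + 1900²) = 1.611e+04
|H(j16000)| = 310 / 1.611e+04 = 0.01924
20 log₁₀(0.01924) = -34.32 dB

-34.3 dB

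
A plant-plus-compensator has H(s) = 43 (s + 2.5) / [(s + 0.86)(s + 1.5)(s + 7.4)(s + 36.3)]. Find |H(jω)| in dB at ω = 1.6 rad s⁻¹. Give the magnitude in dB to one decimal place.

-18.7 dB

|j1.6 + 2.5| = √(1.6² + 2.5²) = 2.968
|j1.6 + 0.86| = √(1.6² + 0.86²) = 1.816
|j1.6 + 1.5| = √(1.6² + 1.5²) = 2.193
|j1.6 + 7.4| = √(1.6² + 7.4²) = 7.571
|j1.6 + 36.3| = √(1.6² + 36.3²) = 36.34
|H(j1.6)| = 43 × 2.968 / (1.816 × 2.193 × 7.571 × 36.34) = 0.11646
20 log₁₀(0.11646) = -18.68 dB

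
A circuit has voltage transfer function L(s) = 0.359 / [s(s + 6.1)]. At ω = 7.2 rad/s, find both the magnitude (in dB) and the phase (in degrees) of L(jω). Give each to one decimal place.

|j7.2 + 6.1| = √(7.2² + 6.1²) = 9.437
|j7.2| = 7.2
|L(j7.2)| = 0.359 / (9.437 × 7.2) = 0.0052838
20 log₁₀(0.0052838) = -45.54 dB
∠(j7.2 + 6.1) = arctan(7.2/6.1) = 49.73°
∠(j7.2) = 90.00°
∠L(j7.2) = − (49.73° + 90.00°) = -139.73°

|L| = -45.5 dB, ∠L = -139.7°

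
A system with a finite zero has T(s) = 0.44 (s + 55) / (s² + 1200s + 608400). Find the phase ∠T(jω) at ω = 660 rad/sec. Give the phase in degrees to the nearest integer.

∠(j660 + 55) = arctan(660/55) = 85.24°
∠[(j660)² + 1200(j660) + 608400] = ∠[1.728e+05 + j7.92e+05] = 77.69°
∠T(j660) = 85.24° − 77.69° = 7.54°

8°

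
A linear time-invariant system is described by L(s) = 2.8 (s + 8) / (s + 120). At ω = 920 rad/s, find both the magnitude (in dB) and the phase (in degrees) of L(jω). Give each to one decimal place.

|j920 + 8| = √(920² + 8²) = 920
|j920 + 120| = √(920² + 120²) = 927.8
|L(j920)| = 2.8 × 920 / 927.8 = 2.7766
20 log₁₀(2.7766) = 8.87 dB
∠(j920 + 8) = arctan(920/8) = 89.50°
∠(j920 + 120) = arctan(920/120) = 82.57°
∠L(j920) = 89.50° − 82.57° = 6.93°

|L| = 8.9 dB, ∠L = 6.9 deg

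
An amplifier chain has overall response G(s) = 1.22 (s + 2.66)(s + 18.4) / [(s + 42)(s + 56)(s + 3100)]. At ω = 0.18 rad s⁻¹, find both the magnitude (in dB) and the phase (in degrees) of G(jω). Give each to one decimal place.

|j0.18 + 2.66| = √(0.18² + 2.66²) = 2.666
|j0.18 + 18.4| = √(0.18² + 18.4²) = 18.4
|j0.18 + 42| = √(0.18² + 42²) = 42
|j0.18 + 56| = √(0.18² + 56²) = 56
|j0.18 + 3100| = √(0.18² + 3100²) = 3100
|G(j0.18)| = 1.22 × 2.666 × 18.4 / (42 × 56 × 3100) = 8.2086e-06
20 log₁₀(8.2086e-06) = -101.71 dB
∠(j0.18 + 2.66) = arctan(0.18/2.66) = 3.87°
∠(j0.18 + 18.4) = arctan(0.18/18.4) = 0.56°
∠(j0.18 + 42) = arctan(0.18/42) = 0.25°
∠(j0.18 + 56) = arctan(0.18/56) = 0.18°
∠(j0.18 + 3100) = arctan(0.18/3100) = 0.00°
∠G(j0.18) = 3.87° + 0.56° − (0.25° + 0.18° + 0.00°) = 4.00°

|G| = -101.7 dB, ∠G = 4.0°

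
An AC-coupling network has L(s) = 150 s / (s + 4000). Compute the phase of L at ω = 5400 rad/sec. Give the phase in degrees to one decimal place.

36.5°

∠(j5400) = 90.00°
∠(j5400 + 4000) = arctan(5400/4000) = 53.47°
∠L(j5400) = 90.00° − 53.47° = 36.53°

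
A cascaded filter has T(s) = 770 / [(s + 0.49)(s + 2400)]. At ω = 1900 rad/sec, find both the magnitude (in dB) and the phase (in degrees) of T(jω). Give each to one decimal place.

|T| = -77.6 dB, ∠T = -128.4°

|j1900 + 0.49| = √(1900² + 0.49²) = 1900
|j1900 + 2400| = √(1900² + 2400²) = 3061
|T(j1900)| = 770 / (1900 × 3061) = 0.00013239
20 log₁₀(0.00013239) = -77.56 dB
∠(j1900 + 0.49) = arctan(1900/0.49) = 89.99°
∠(j1900 + 2400) = arctan(1900/2400) = 38.37°
∠T(j1900) = − (89.99° + 38.37°) = -128.35°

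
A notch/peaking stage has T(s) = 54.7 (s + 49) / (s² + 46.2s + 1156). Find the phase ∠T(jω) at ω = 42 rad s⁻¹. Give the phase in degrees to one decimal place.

-66.8°

∠(j42 + 49) = arctan(42/49) = 40.60°
∠[(j42)² + 46.2(j42) + 1156] = ∠[-608 + j1940.4] = 107.40°
∠T(j42) = 40.60° − 107.40° = -66.80°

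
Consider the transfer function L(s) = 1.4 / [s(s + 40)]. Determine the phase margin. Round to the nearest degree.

90 deg

Gain crossover: |L(jω)| = 1 at ω ≈ 0.035 rad s⁻¹.
∠L(j0.035) = −90° − arctan(0.035/40) ≈ -90.05°
PM = 180° + (-90.05°) = 89.95°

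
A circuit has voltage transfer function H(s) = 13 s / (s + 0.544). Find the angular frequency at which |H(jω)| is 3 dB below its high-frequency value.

0.544 rad s⁻¹

For a single-pole high-pass, the −3 dB point is at the pole: ω = 0.544 rad s⁻¹.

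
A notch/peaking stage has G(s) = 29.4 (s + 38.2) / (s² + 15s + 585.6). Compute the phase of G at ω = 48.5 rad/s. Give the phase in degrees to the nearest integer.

∠(j48.5 + 38.2) = arctan(48.5/38.2) = 51.78°
∠[(j48.5)² + 15(j48.5) + 585.6] = ∠[-1766.7 + j727.5] = 157.62°
∠G(j48.5) = 51.78° − 157.62° = -105.84°

-106°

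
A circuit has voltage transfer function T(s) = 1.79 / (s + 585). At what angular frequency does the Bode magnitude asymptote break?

585 rad/s

The single real pole at s = −585 gives a corner at ω = 585 rad/s.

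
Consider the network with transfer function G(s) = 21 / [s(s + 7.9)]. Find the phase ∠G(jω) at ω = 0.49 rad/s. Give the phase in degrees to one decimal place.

∠(j0.49 + 7.9) = arctan(0.49/7.9) = 3.55°
∠(j0.49) = 90.00°
∠G(j0.49) = − (3.55° + 90.00°) = -93.55°

-93.5 deg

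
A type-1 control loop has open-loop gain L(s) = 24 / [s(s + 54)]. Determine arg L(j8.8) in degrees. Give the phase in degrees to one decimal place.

-99.3°

∠(j8.8 + 54) = arctan(8.8/54) = 9.26°
∠(j8.8) = 90.00°
∠L(j8.8) = − (9.26° + 90.00°) = -99.26°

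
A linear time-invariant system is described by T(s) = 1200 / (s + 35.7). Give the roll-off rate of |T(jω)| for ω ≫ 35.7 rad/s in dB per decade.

With 0 zeros and 1 pole, the high-frequency asymptotic slope is 20 × (0 − 1) = -20 dB/decade.

-20 dB/decade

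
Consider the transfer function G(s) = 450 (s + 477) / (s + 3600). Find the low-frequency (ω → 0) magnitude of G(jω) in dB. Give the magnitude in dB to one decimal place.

G(0) = 450 × 477 / 3600 = 59.625
20 log₁₀(59.625) = 35.51 dB

35.5 dB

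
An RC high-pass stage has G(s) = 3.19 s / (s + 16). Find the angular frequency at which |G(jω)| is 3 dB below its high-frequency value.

For a single-pole high-pass, the −3 dB point is at the pole: ω = 16 rad/sec.

16 rad/sec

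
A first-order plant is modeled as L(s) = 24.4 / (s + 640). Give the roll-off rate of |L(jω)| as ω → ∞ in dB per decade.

-20 dB/decade

With 0 zeros and 1 pole, the high-frequency asymptotic slope is 20 × (0 − 1) = -20 dB/decade.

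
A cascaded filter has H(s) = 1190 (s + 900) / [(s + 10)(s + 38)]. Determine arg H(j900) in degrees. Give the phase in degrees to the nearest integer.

∠(j900 + 900) = arctan(900/900) = 45.00°
∠(j900 + 10) = arctan(900/10) = 89.36°
∠(j900 + 38) = arctan(900/38) = 87.58°
∠H(j900) = 45.00° − (89.36° + 87.58°) = -131.95°

-132 deg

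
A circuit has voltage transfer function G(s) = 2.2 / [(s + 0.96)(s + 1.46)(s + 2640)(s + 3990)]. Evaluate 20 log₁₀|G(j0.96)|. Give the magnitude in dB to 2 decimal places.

-141.11 dB

|j0.96 + 0.96| = √(0.96² + 0.96²) = 1.358
|j0.96 + 1.46| = √(0.96² + 1.46²) = 1.747
|j0.96 + 2640| = √(0.96² + 2640²) = 2640
|j0.96 + 3990| = √(0.96² + 3990²) = 3990
|G(j0.96)| = 2.2 / (1.358 × 1.747 × 2640 × 3990) = 8.804e-08
20 log₁₀(8.804e-08) = -141.106 dB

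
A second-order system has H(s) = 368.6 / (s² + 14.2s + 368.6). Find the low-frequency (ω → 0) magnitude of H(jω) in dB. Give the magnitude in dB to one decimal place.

H(0) = 368.6 / 368.6 = 1
20 log₁₀(1) = 0.00 dB

0.0 dB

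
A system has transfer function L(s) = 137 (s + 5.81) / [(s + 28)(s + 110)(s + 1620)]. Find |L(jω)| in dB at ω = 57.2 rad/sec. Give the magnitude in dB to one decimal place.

-64.2 dB

|j57.2 + 5.81| = √(57.2² + 5.81²) = 57.49
|j57.2 + 28| = √(57.2² + 28²) = 63.69
|j57.2 + 110| = √(57.2² + 110²) = 124
|j57.2 + 1620| = √(57.2² + 1620²) = 1621
|L(j57.2)| = 137 × 57.49 / (63.69 × 124 × 1621) = 0.0006154
20 log₁₀(0.0006154) = -64.22 dB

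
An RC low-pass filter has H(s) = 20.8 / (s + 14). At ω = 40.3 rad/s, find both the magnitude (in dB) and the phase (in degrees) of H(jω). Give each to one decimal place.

|H| = -6.2 dB, ∠H = -70.8°

|j40.3 + 14| = √(40.3² + 14²) = 42.66
|H(j40.3)| = 20.8 / 42.66 = 0.48755
20 log₁₀(0.48755) = -6.24 dB
∠(j40.3 + 14) = arctan(40.3/14) = 70.84°
∠H(j40.3) = −70.84° = -70.84°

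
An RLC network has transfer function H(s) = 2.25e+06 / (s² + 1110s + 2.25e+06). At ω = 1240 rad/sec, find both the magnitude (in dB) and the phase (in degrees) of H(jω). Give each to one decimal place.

|(j1240)² + 1110(j1240) + 2.25e+06| = |7.124e+05 + j1.3764e+06| = 1.55e+06
|H(j1240)| = 2.25e+06 / 1.55e+06 = 1.4518
20 log₁₀(1.4518) = 3.24 dB
∠[(j1240)² + 1110(j1240) + 2.25e+06] = ∠[7.124e+05 + j1.3764e+06] = 62.63°
∠H(j1240) = −62.63° = -62.63°

|H| = 3.2 dB, ∠H = -62.6 deg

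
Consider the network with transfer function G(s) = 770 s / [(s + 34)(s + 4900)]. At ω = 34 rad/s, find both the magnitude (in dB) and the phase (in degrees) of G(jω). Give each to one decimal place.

|G| = -19.1 dB, ∠G = 44.6°

|j34| = 34
|j34 + 34| = √(34² + 34²) = 48.08
|j34 + 4900| = √(34² + 4900²) = 4900
|G(j34)| = 770 × 34 / (48.08 × 4900) = 0.11111
20 log₁₀(0.11111) = -19.08 dB
∠(j34) = 90.00°
∠(j34 + 34) = arctan(34/34) = 45.00°
∠(j34 + 4900) = arctan(34/4900) = 0.40°
∠G(j34) = 90.00° − (45.00° + 0.40°) = 44.60°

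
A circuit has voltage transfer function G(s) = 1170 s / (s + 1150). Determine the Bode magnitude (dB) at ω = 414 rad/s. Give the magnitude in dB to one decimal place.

52.0 dB

|j414| = 414
|j414 + 1150| = √(414² + 1150²) = 1222
|G(j414)| = 1170 × 414 / 1222 = 396.3
20 log₁₀(396.3) = 51.96 dB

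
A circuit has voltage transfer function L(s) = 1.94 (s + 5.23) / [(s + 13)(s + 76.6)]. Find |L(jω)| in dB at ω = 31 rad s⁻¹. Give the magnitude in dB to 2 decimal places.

-33.17 dB

|j31 + 5.23| = √(31² + 5.23²) = 31.44
|j31 + 13| = √(31² + 13²) = 33.62
|j31 + 76.6| = √(31² + 76.6²) = 82.64
|L(j31)| = 1.94 × 31.44 / (33.62 × 82.64) = 0.021956
20 log₁₀(0.021956) = -33.169 dB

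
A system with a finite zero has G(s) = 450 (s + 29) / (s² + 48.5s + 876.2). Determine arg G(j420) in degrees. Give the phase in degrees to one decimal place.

∠(j420 + 29) = arctan(420/29) = 86.05°
∠[(j420)² + 48.5(j420) + 876.2] = ∠[-1.7552e+05 + j20370] = 173.38°
∠G(j420) = 86.05° − 173.38° = -87.33°

-87.3 deg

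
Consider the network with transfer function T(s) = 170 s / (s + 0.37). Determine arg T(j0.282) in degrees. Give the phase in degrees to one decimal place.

52.7 deg

∠(j0.282) = 90.00°
∠(j0.282 + 0.37) = arctan(0.282/0.37) = 37.31°
∠T(j0.282) = 90.00° − 37.31° = 52.69°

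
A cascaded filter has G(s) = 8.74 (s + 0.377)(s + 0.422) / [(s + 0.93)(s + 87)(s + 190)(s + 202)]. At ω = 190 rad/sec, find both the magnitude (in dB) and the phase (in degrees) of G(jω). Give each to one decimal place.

|j190 + 0.377| = √(190² + 0.377²) = 190
|j190 + 0.422| = √(190² + 0.422²) = 190
|j190 + 0.93| = √(190² + 0.93²) = 190
|j190 + 87| = √(190² + 87²) = 209
|j190 + 190| = √(190² + 190²) = 268.7
|j190 + 202| = √(190² + 202²) = 277.3
|G(j190)| = 8.74 × 190 × 190 / (190 × 209 × 268.7 × 277.3) = 0.00010664
20 log₁₀(0.00010664) = -79.44 dB
∠(j190 + 0.377) = arctan(190/0.377) = 89.89°
∠(j190 + 0.422) = arctan(190/0.422) = 89.87°
∠(j190 + 0.93) = arctan(190/0.93) = 89.72°
∠(j190 + 87) = arctan(190/87) = 65.40°
∠(j190 + 190) = arctan(190/190) = 45.00°
∠(j190 + 202) = arctan(190/202) = 43.25°
∠G(j190) = 89.89° + 89.87° − (89.72° + 65.40° + 45.00° + 43.25°) = -63.60°

|G| = -79.4 dB, ∠G = -63.6°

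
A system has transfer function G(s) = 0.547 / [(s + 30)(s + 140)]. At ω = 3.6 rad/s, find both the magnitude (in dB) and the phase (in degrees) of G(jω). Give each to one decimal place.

|G| = -77.8 dB, ∠G = -8.3°

|j3.6 + 30| = √(3.6² + 30²) = 30.22
|j3.6 + 140| = √(3.6² + 140²) = 140
|G(j3.6)| = 0.547 / (30.22 × 140) = 0.00012927
20 log₁₀(0.00012927) = -77.77 dB
∠(j3.6 + 30) = arctan(3.6/30) = 6.84°
∠(j3.6 + 140) = arctan(3.6/140) = 1.47°
∠G(j3.6) = − (6.84° + 1.47°) = -8.32°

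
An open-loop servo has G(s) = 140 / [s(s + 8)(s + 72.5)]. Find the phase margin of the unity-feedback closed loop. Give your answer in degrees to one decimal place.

88.1°

Gain crossover: |G(jω)| = 1 at ω ≈ 0.241 rad/s.
∠G(j0.241) = −90° − arctan(0.241/8) − arctan(0.241/72.5) ≈ -91.92°
PM = 180° + (-91.92°) = 88.08°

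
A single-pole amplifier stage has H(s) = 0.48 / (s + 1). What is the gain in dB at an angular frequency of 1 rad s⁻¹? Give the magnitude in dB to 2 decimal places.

-9.39 dB

|j1 + 1| = √(1² + 1²) = 1.414
|H(j1)| = 0.48 / 1.414 = 0.33941
20 log₁₀(0.33941) = -9.385 dB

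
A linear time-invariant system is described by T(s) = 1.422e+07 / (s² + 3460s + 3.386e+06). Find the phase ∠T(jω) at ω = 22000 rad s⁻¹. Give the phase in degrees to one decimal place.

∠[(j22000)² + 3460(j22000) + 3.386e+06] = ∠[-4.8061e+08 + j7.612e+07] = 171.00°
∠T(j22000) = −171.00° = -171.00°

-171.0°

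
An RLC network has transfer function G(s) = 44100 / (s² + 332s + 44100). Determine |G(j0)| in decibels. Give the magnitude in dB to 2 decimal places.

G(0) = 44100 / 44100 = 1
20 log₁₀(1) = 0.000 dB

0.00 dB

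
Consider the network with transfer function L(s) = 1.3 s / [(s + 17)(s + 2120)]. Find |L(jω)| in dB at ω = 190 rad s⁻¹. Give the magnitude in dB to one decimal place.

|j190| = 190
|j190 + 17| = √(190² + 17²) = 190.8
|j190 + 2120| = √(190² + 2120²) = 2128
|L(j190)| = 1.3 × 190 / (190.8 × 2128) = 0.00060833
20 log₁₀(0.00060833) = -64.32 dB

-64.3 dB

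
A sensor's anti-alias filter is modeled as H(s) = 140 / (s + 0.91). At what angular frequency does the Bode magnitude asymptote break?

0.91 rad/s

The single real pole at s = −0.91 gives a corner at ω = 0.91 rad/s.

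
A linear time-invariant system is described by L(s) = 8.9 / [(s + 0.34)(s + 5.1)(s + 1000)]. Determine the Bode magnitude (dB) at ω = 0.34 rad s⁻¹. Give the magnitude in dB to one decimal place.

|j0.34 + 0.34| = √(0.34² + 0.34²) = 0.4808
|j0.34 + 5.1| = √(0.34² + 5.1²) = 5.111
|j0.34 + 1000| = √(0.34² + 1000²) = 1000
|L(j0.34)| = 8.9 / (0.4808 × 5.111 × 1000) = 0.0036213
20 log₁₀(0.0036213) = -48.82 dB

-48.8 dB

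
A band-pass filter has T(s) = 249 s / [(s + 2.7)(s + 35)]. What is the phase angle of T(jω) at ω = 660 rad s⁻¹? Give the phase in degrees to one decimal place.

-86.7°

∠(j660) = 90.00°
∠(j660 + 2.7) = arctan(660/2.7) = 89.77°
∠(j660 + 35) = arctan(660/35) = 86.96°
∠T(j660) = 90.00° − (89.77° + 86.96°) = -86.73°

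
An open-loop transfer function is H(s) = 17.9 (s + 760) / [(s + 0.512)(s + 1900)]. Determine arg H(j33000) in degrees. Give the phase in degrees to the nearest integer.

∠(j33000 + 760) = arctan(33000/760) = 88.68°
∠(j33000 + 0.512) = arctan(33000/0.512) = 90.00°
∠(j33000 + 1900) = arctan(33000/1900) = 86.70°
∠H(j33000) = 88.68° − (90.00° + 86.70°) = -88.02°

-88°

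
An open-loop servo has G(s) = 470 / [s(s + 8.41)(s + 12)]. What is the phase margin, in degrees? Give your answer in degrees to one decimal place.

Gain crossover: |G(jω)| = 1 at ω ≈ 3.99 rad/sec.
∠G(j3.99) = −90° − arctan(3.99/8.41) − arctan(3.99/12) ≈ -133.79°
PM = 180° + (-133.79°) = 46.21°

46.2 deg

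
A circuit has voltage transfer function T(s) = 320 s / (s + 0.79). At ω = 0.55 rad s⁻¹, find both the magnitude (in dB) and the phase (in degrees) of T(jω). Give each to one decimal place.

|T| = 45.2 dB, ∠T = 55.2°

|j0.55| = 0.55
|j0.55 + 0.79| = √(0.55² + 0.79²) = 0.9626
|T(j0.55)| = 320 × 0.55 / 0.9626 = 182.84
20 log₁₀(182.84) = 45.24 dB
∠(j0.55) = 90.00°
∠(j0.55 + 0.79) = arctan(0.55/0.79) = 34.85°
∠T(j0.55) = 90.00° − 34.85° = 55.15°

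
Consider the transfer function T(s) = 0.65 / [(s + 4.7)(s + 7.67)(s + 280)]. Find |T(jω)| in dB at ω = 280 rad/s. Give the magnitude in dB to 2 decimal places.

|j280 + 4.7| = √(280² + 4.7²) = 280
|j280 + 7.67| = √(280² + 7.67²) = 280.1
|j280 + 280| = √(280² + 280²) = 396
|T(j280)| = 0.65 / (280 × 280.1 × 396) = 2.0927e-08
20 log₁₀(2.0927e-08) = -153.586 dB

-153.59 dB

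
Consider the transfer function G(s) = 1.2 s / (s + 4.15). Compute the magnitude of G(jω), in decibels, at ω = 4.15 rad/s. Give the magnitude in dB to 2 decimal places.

|j4.15| = 4.15
|j4.15 + 4.15| = √(4.15² + 4.15²) = 5.869
|G(j4.15)| = 1.2 × 4.15 / 5.869 = 0.84853
20 log₁₀(0.84853) = -1.427 dB

-1.43 dB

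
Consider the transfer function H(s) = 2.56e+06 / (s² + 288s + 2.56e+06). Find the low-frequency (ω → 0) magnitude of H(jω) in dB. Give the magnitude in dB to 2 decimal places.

0.00 dB

H(0) = 2.56e+06 / 2.56e+06 = 1
20 log₁₀(1) = 0.000 dB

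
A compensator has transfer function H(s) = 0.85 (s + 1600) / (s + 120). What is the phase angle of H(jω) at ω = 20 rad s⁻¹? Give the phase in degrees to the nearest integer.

∠(j20 + 1600) = arctan(20/1600) = 0.72°
∠(j20 + 120) = arctan(20/120) = 9.46°
∠H(j20) = 0.72° − 9.46° = -8.75°

-9 deg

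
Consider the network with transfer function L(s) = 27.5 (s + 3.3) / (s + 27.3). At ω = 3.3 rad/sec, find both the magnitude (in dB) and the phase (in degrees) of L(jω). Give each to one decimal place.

|L| = 13.4 dB, ∠L = 38.1°

|j3.3 + 3.3| = √(3.3² + 3.3²) = 4.667
|j3.3 + 27.3| = √(3.3² + 27.3²) = 27.5
|L(j3.3)| = 27.5 × 4.667 / 27.5 = 4.6671
20 log₁₀(4.6671) = 13.38 dB
∠(j3.3 + 3.3) = arctan(3.3/3.3) = 45.00°
∠(j3.3 + 27.3) = arctan(3.3/27.3) = 6.89°
∠L(j3.3) = 45.00° − 6.89° = 38.11°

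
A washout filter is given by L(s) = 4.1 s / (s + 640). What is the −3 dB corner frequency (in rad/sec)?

640 rad/sec

For a single-pole high-pass, the −3 dB point is at the pole: ω = 640 rad/sec.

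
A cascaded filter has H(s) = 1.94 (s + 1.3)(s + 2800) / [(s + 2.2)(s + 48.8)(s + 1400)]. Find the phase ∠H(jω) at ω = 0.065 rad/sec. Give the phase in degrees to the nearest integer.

1°

∠(j0.065 + 1.3) = arctan(0.065/1.3) = 2.86°
∠(j0.065 + 2800) = arctan(0.065/2800) = 0.00°
∠(j0.065 + 2.2) = arctan(0.065/2.2) = 1.69°
∠(j0.065 + 48.8) = arctan(0.065/48.8) = 0.08°
∠(j0.065 + 1400) = arctan(0.065/1400) = 0.00°
∠H(j0.065) = 2.86° + 0.00° − (1.69° + 0.08° + 0.00°) = 1.09°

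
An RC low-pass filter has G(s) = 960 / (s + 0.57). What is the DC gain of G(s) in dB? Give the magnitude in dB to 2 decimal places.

64.53 dB

G(0) = 960 / 0.57 = 1684.2
20 log₁₀(1684.2) = 64.528 dB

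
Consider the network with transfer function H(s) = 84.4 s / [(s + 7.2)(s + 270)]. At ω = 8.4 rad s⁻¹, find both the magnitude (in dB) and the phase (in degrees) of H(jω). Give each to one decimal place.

|j8.4| = 8.4
|j8.4 + 7.2| = √(8.4² + 7.2²) = 11.06
|j8.4 + 270| = √(8.4² + 270²) = 270.1
|H(j8.4)| = 84.4 × 8.4 / (11.06 × 270.1) = 0.23722
20 log₁₀(0.23722) = -12.50 dB
∠(j8.4) = 90.00°
∠(j8.4 + 7.2) = arctan(8.4/7.2) = 49.40°
∠(j8.4 + 270) = arctan(8.4/270) = 1.78°
∠H(j8.4) = 90.00° − (49.40° + 1.78°) = 38.82°

|H| = -12.5 dB, ∠H = 38.8°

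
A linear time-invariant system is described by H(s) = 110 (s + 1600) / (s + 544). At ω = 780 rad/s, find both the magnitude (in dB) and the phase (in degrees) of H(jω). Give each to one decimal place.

|H| = 46.3 dB, ∠H = -29.1 deg

|j780 + 1600| = √(780² + 1600²) = 1780
|j780 + 544| = √(780² + 544²) = 951
|H(j780)| = 110 × 1780 / 951 = 205.9
20 log₁₀(205.9) = 46.27 dB
∠(j780 + 1600) = arctan(780/1600) = 25.99°
∠(j780 + 544) = arctan(780/544) = 55.11°
∠H(j780) = 25.99° − 55.11° = -29.12°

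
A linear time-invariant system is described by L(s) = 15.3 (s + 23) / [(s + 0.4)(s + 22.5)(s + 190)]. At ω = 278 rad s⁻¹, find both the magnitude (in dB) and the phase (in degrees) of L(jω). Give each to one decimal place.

|L| = -75.7 dB, ∠L = -145.7°

|j278 + 23| = √(278² + 23²) = 278.9
|j278 + 0.4| = √(278² + 0.4²) = 278
|j278 + 22.5| = √(278² + 22.5²) = 278.9
|j278 + 190| = √(278² + 190²) = 336.7
|L(j278)| = 15.3 × 278.9 / (278 × 278.9 × 336.7) = 0.00016347
20 log₁₀(0.00016347) = -75.73 dB
∠(j278 + 23) = arctan(278/23) = 85.27°
∠(j278 + 0.4) = arctan(278/0.4) = 89.92°
∠(j278 + 22.5) = arctan(278/22.5) = 85.37°
∠(j278 + 190) = arctan(278/190) = 55.65°
∠L(j278) = 85.27° − (89.92° + 85.37° + 55.65°) = -145.67°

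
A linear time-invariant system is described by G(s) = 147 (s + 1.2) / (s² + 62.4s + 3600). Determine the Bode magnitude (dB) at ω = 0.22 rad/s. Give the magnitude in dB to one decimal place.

-26.1 dB

|j0.22 + 1.2| = √(0.22² + 1.2²) = 1.22
|(j0.22)² + 62.4(j0.22) + 3600| = |3600 + j13.728| = 3600
|G(j0.22)| = 147 × 1.22 / 3600 = 0.049817
20 log₁₀(0.049817) = -26.05 dB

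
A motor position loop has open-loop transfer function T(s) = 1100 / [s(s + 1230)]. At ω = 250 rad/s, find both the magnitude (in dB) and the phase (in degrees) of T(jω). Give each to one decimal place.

|T| = -49.1 dB, ∠T = -101.5°

|j250 + 1230| = √(250² + 1230²) = 1255
|j250| = 250
|T(j250)| = 1100 / (1255 × 250) = 0.0035056
20 log₁₀(0.0035056) = -49.10 dB
∠(j250 + 1230) = arctan(250/1230) = 11.49°
∠(j250) = 90.00°
∠T(j250) = − (11.49° + 90.00°) = -101.49°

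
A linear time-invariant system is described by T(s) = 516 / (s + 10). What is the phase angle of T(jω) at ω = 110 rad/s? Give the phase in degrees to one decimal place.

-84.8 deg

∠(j110 + 10) = arctan(110/10) = 84.81°
∠T(j110) = −84.81° = -84.81°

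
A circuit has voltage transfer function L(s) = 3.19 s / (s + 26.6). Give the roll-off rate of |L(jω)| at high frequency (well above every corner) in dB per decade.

0 dB/decade

With 1 zero and 1 pole, the high-frequency asymptotic slope is 20 × (1 − 1) = 0 dB/decade.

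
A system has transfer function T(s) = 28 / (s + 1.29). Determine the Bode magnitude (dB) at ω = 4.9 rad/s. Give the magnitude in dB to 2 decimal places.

|j4.9 + 1.29| = √(4.9² + 1.29²) = 5.067
|T(j4.9)| = 28 / 5.067 = 5.526
20 log₁₀(5.526) = 14.848 dB

14.85 dB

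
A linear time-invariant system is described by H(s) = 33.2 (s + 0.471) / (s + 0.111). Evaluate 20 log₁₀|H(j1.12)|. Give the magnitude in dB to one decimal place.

|j1.12 + 0.471| = √(1.12² + 0.471²) = 1.215
|j1.12 + 0.111| = √(1.12² + 0.111²) = 1.125
|H(j1.12)| = 33.2 × 1.215 / 1.125 = 35.841
20 log₁₀(35.841) = 31.09 dB

31.1 dB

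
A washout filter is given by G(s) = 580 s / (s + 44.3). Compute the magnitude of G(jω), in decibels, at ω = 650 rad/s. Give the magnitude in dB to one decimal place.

55.2 dB

|j650| = 650
|j650 + 44.3| = √(650² + 44.3²) = 651.5
|G(j650)| = 580 × 650 / 651.5 = 578.66
20 log₁₀(578.66) = 55.25 dB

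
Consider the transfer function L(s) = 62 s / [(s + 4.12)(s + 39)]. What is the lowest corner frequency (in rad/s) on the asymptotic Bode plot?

4.12 rad/s

Break frequencies occur at each pole and zero magnitude: 4.12 rad/s, 39 rad/s.
The lowest is 4.12 rad/s.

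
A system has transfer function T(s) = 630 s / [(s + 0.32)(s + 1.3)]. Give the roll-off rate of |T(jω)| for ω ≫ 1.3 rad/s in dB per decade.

With 1 zero and 2 poles, the high-frequency asymptotic slope is 20 × (1 − 2) = -20 dB/decade.

-20 dB/decade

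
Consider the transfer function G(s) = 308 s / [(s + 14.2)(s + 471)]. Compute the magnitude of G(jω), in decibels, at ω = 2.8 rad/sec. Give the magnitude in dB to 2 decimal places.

-17.96 dB

|j2.8| = 2.8
|j2.8 + 14.2| = √(2.8² + 14.2²) = 14.47
|j2.8 + 471| = √(2.8² + 471²) = 471
|G(j2.8)| = 308 × 2.8 / (14.47 × 471) = 0.12651
20 log₁₀(0.12651) = -17.958 dB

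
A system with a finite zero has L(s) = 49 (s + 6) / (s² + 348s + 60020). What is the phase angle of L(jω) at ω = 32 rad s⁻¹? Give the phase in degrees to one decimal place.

∠(j32 + 6) = arctan(32/6) = 79.38°
∠[(j32)² + 348(j32) + 60020] = ∠[58996 + j11136] = 10.69°
∠L(j32) = 79.38° − 10.69° = 68.69°

68.7°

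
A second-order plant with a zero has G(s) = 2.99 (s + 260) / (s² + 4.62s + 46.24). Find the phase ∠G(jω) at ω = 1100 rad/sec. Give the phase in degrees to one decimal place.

∠(j1100 + 260) = arctan(1100/260) = 76.70°
∠[(j1100)² + 4.62(j1100) + 46.24] = ∠[-1.21e+06 + j5082] = 179.76°
∠G(j1100) = 76.70° − 179.76° = -103.06°

-103.1°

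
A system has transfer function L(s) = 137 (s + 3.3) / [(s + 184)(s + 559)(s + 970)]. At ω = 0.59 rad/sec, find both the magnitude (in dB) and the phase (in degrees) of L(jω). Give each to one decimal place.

|L| = -106.7 dB, ∠L = 9.9°

|j0.59 + 3.3| = √(0.59² + 3.3²) = 3.352
|j0.59 + 184| = √(0.59² + 184²) = 184
|j0.59 + 559| = √(0.59² + 559²) = 559
|j0.59 + 970| = √(0.59² + 970²) = 970
|L(j0.59)| = 137 × 3.352 / (184 × 559 × 970) = 4.6032e-06
20 log₁₀(4.6032e-06) = -106.74 dB
∠(j0.59 + 3.3) = arctan(0.59/3.3) = 10.14°
∠(j0.59 + 184) = arctan(0.59/184) = 0.18°
∠(j0.59 + 559) = arctan(0.59/559) = 0.06°
∠(j0.59 + 970) = arctan(0.59/970) = 0.03°
∠L(j0.59) = 10.14° − (0.18° + 0.06° + 0.03°) = 9.86°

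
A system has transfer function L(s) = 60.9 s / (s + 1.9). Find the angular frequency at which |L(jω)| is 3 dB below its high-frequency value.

For a single-pole high-pass, the −3 dB point is at the pole: ω = 1.9 rad/s.

1.9 rad/s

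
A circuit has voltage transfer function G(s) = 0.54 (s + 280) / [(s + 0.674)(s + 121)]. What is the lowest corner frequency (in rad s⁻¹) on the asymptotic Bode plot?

0.674 rad s⁻¹

Break frequencies occur at each pole and zero magnitude: 0.674 rad s⁻¹, 121 rad s⁻¹, 280 rad s⁻¹.
The lowest is 0.674 rad s⁻¹.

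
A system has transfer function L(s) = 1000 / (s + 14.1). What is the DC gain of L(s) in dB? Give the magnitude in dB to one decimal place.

L(0) = 1000 / 14.1 = 70.922
20 log₁₀(70.922) = 37.02 dB

37.0 dB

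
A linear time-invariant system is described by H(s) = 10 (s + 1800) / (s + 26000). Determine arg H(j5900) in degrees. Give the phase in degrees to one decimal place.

60.2°

∠(j5900 + 1800) = arctan(5900/1800) = 73.03°
∠(j5900 + 26000) = arctan(5900/26000) = 12.79°
∠H(j5900) = 73.03° − 12.79° = 60.25°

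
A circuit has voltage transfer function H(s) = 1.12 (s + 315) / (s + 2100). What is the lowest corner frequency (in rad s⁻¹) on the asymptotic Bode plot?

315 rad s⁻¹

Break frequencies occur at each pole and zero magnitude: 315 rad s⁻¹, 2100 rad s⁻¹.
The lowest is 315 rad s⁻¹.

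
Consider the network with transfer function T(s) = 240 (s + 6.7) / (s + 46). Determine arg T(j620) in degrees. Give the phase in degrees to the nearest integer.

∠(j620 + 6.7) = arctan(620/6.7) = 89.38°
∠(j620 + 46) = arctan(620/46) = 85.76°
∠T(j620) = 89.38° − 85.76° = 3.62°

4°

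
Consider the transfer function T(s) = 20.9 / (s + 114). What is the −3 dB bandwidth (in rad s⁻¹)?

114 rad s⁻¹

For a single-pole low-pass, the −3 dB point is at the pole: ω = 114 rad s⁻¹.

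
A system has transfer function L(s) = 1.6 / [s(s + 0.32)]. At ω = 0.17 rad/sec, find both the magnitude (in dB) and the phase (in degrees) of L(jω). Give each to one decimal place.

|j0.17 + 0.32| = √(0.17² + 0.32²) = 0.3624
|j0.17| = 0.17
|L(j0.17)| = 1.6 / (0.3624 × 0.17) = 25.974
20 log₁₀(25.974) = 28.29 dB
∠(j0.17 + 0.32) = arctan(0.17/0.32) = 27.98°
∠(j0.17) = 90.00°
∠L(j0.17) = − (27.98° + 90.00°) = -117.98°

|L| = 28.3 dB, ∠L = -118.0°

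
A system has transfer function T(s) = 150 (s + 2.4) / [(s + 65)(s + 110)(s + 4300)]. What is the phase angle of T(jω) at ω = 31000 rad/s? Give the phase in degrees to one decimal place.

-171.8°

∠(j31000 + 2.4) = arctan(31000/2.4) = 90.00°
∠(j31000 + 65) = arctan(31000/65) = 89.88°
∠(j31000 + 110) = arctan(31000/110) = 89.80°
∠(j31000 + 4300) = arctan(31000/4300) = 82.10°
∠T(j31000) = 90.00° − (89.88° + 89.80° + 82.10°) = -171.78°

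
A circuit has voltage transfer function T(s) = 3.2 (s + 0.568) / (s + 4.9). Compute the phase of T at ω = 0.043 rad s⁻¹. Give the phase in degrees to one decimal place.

∠(j0.043 + 0.568) = arctan(0.043/0.568) = 4.33°
∠(j0.043 + 4.9) = arctan(0.043/4.9) = 0.50°
∠T(j0.043) = 4.33° − 0.50° = 3.83°

3.8 deg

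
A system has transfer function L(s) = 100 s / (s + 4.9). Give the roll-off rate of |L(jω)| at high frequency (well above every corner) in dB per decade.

0 dB/decade

With 1 zero and 1 pole, the high-frequency asymptotic slope is 20 × (1 − 1) = 0 dB/decade.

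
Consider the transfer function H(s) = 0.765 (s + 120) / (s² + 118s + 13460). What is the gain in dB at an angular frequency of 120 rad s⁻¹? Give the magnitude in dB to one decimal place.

-40.8 dB

|j120 + 120| = √(120² + 120²) = 169.7
|(j120)² + 118(j120) + 13460| = |-940 + j14160| = 1.419e+04
|H(j120)| = 0.765 × 169.7 / 1.419e+04 = 0.0091483
20 log₁₀(0.0091483) = -40.77 dB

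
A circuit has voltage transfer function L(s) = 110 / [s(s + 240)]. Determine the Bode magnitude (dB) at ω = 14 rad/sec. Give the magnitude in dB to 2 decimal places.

|j14 + 240| = √(14² + 240²) = 240.4
|j14| = 14
|L(j14)| = 110 / (240.4 × 14) = 0.032683
20 log₁₀(0.032683) = -29.714 dB

-29.71 dB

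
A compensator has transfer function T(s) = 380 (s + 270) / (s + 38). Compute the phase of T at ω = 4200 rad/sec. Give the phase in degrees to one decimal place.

-3.2°

∠(j4200 + 270) = arctan(4200/270) = 86.32°
∠(j4200 + 38) = arctan(4200/38) = 89.48°
∠T(j4200) = 86.32° − 89.48° = -3.16°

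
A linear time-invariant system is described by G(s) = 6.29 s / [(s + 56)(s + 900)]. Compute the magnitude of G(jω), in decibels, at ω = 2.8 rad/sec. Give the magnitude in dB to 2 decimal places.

|j2.8| = 2.8
|j2.8 + 56| = √(2.8² + 56²) = 56.07
|j2.8 + 900| = √(2.8² + 900²) = 900
|G(j2.8)| = 6.29 × 2.8 / (56.07 × 900) = 0.00034901
20 log₁₀(0.00034901) = -69.143 dB

-69.14 dB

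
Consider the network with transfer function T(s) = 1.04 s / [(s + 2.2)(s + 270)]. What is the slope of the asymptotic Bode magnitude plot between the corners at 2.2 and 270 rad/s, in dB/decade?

0 dB/decade

In this band the factors already past their corner are: 1 differentiator zero, pole at 2.2; net slope = 0 dB/decade.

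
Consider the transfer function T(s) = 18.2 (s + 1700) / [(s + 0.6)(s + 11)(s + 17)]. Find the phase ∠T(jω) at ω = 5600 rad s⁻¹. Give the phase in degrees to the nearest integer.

-197 deg

∠(j5600 + 1700) = arctan(5600/1700) = 73.11°
∠(j5600 + 0.6) = arctan(5600/0.6) = 89.99°
∠(j5600 + 11) = arctan(5600/11) = 89.89°
∠(j5600 + 17) = arctan(5600/17) = 89.83°
∠T(j5600) = 73.11° − (89.99° + 89.89° + 89.83°) = -196.59°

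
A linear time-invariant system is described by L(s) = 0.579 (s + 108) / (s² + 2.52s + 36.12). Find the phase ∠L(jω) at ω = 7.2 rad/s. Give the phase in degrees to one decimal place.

-127.1°

∠(j7.2 + 108) = arctan(7.2/108) = 3.81°
∠[(j7.2)² + 2.52(j7.2) + 36.12] = ∠[-15.72 + j18.144] = 130.91°
∠L(j7.2) = 3.81° − 130.91° = -127.09°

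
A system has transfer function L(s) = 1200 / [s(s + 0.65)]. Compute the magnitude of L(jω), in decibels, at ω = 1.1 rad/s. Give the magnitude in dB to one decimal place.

|j1.1 + 0.65| = √(1.1² + 0.65²) = 1.278
|j1.1| = 1.1
|L(j1.1)| = 1200 / (1.278 × 1.1) = 853.81
20 log₁₀(853.81) = 58.63 dB

58.6 dB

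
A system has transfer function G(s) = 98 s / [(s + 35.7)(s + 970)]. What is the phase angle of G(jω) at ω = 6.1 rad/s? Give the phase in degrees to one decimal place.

∠(j6.1) = 90.00°
∠(j6.1 + 35.7) = arctan(6.1/35.7) = 9.70°
∠(j6.1 + 970) = arctan(6.1/970) = 0.36°
∠G(j6.1) = 90.00° − (9.70° + 0.36°) = 79.94°

79.9 deg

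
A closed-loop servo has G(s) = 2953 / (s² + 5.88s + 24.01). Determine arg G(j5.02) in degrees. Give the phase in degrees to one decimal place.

-92.3 deg

∠[(j5.02)² + 5.88(j5.02) + 24.01] = ∠[-1.1904 + j29.518] = 92.31°
∠G(j5.02) = −92.31° = -92.31°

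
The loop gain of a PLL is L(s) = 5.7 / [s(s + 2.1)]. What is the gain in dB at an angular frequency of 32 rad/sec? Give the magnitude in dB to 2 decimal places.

-45.11 dB

|j32 + 2.1| = √(32² + 2.1²) = 32.07
|j32| = 32
|L(j32)| = 5.7 / (32.07 × 32) = 0.0055545
20 log₁₀(0.0055545) = -45.107 dB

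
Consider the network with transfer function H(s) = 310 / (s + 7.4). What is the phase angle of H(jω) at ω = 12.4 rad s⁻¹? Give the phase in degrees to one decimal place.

-59.2°

∠(j12.4 + 7.4) = arctan(12.4/7.4) = 59.17°
∠H(j12.4) = −59.17° = -59.17°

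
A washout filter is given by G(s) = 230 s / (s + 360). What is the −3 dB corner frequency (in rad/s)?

360 rad/s

For a single-pole high-pass, the −3 dB point is at the pole: ω = 360 rad/s.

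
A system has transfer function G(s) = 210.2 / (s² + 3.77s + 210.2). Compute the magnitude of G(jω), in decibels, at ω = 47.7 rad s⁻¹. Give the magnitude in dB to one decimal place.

-19.9 dB

|(j47.7)² + 3.77(j47.7) + 210.2| = |-2065.1 + j179.83| = 2073
|G(j47.7)| = 210.2 / 2073 = 0.1014
20 log₁₀(0.1014) = -19.88 dB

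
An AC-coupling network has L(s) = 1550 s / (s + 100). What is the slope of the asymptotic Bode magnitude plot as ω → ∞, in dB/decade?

With 1 zero and 1 pole, the high-frequency asymptotic slope is 20 × (1 − 1) = 0 dB/decade.

0 dB/decade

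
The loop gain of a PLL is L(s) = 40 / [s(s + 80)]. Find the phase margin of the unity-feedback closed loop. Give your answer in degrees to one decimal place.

89.6°

Gain crossover: |L(jω)| = 1 at ω ≈ 0.5 rad/s.
∠L(j0.5) = −90° − arctan(0.5/80) ≈ -90.36°
PM = 180° + (-90.36°) = 89.64°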